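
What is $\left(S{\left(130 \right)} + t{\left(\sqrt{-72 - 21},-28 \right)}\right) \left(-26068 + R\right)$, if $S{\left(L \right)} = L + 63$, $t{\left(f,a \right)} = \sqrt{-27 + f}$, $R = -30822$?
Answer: $-10979770 - 56890 \sqrt{-27 + i \sqrt{93}} \approx -1.1032 \cdot 10^{7} - 3.0015 \cdot 10^{5} i$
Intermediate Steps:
$S{\left(L \right)} = 63 + L$
$\left(S{\left(130 \right)} + t{\left(\sqrt{-72 - 21},-28 \right)}\right) \left(-26068 + R\right) = \left(\left(63 + 130\right) + \sqrt{-27 + \sqrt{-72 - 21}}\right) \left(-26068 - 30822\right) = \left(193 + \sqrt{-27 + \sqrt{-93}}\right) \left(-56890\right) = \left(193 + \sqrt{-27 + i \sqrt{93}}\right) \left(-56890\right) = -10979770 - 56890 \sqrt{-27 + i \sqrt{93}}$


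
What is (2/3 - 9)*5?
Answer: -125/3 ≈ -41.667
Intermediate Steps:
(2/3 - 9)*5 = (2*(⅓) - 9)*5 = (⅔ - 9)*5 = -25/3*5 = -125/3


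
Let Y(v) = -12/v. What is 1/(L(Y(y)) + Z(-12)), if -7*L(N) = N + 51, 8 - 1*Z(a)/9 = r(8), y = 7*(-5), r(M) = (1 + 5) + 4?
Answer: -245/6207 ≈ -0.039472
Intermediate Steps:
r(M) = 10 (r(M) = 6 + 4 = 10)
y = -35
Z(a) = -18 (Z(a) = 72 - 9*10 = 72 - 90 = -18)
L(N) = -51/7 - N/7 (L(N) = -(N + 51)/7 = -(51 + N)/7 = -51/7 - N/7)
1/(L(Y(y)) + Z(-12)) = 1/((-51/7 - (-12)/(7*(-35))) - 18) = 1/((-51/7 - (-12)*(-1)/(7*35)) - 18) = 1/((-51/7 - ⅐*12/35) - 18) = 1/((-51/7 - 12/245) - 18) = 1/(-1797/245 - 18) = 1/(-6207/245) = -245/6207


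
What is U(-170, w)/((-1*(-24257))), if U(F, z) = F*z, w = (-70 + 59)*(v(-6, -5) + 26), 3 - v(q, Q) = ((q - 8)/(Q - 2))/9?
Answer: 484330/218313 ≈ 2.2185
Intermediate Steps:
v(q, Q) = 3 - (-8 + q)/(9*(-2 + Q)) (v(q, Q) = 3 - (q - 8)/(Q - 2)/9 = 3 - (-8 + q)/(-2 + Q)/9 = 3 - (-8 + q)/(9*(-2 + Q)))
w = -2849/9 (w = (-70 + 59)*((-46 - 1*(-6) + 27*(-5))/(9*(-2 - 5)) + 26) = -11*((⅑)*(-46 + 6 - 135)/(-7) + 26) = -11*((⅑)*(-⅐)*(-175) + 26) = -11*(25/9 + 26) = -11*259/9 = -2849/9 ≈ -316.56)
U(-170, w)/((-1*(-24257))) = (-170*(-2849/9))/((-1*(-24257))) = (484330/9)/24257 = (484330/9)*(1/24257) = 484330/218313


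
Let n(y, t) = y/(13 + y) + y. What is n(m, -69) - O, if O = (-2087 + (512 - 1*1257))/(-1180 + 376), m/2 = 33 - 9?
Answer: 184996/4087 ≈ 45.265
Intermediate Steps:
m = 48 (m = 2*(33 - 9) = 2*24 = 48)
n(y, t) = y + y/(13 + y) (n(y, t) = y/(13 + y) + y = y + y/(13 + y))
O = 236/67 (O = (-2087 + (512 - 1257))/(-804) = (-2087 - 745)*(-1/804) = -2832*(-1/804) = 236/67 ≈ 3.5224)
n(m, -69) - O = 48*(14 + 48)/(13 + 48) - 1*236/67 = 48*62/61 - 236/67 = 48*(1/61)*62 - 236/67 = 2976/61 - 236/67 = 184996/4087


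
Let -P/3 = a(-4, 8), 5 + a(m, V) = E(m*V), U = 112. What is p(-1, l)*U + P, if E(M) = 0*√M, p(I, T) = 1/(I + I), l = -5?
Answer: -41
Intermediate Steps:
p(I, T) = 1/(2*I)
E(M) = 0
a(m, V) = -5 (a(m, V) = -5 + 0 = -5)
P = 15 (P = -3*(-5) = 15)
p(-1, l)*U + P = ((½)/(-1))*112 + 15 = ((½)*(-1))*112 + 15 = -½*112 + 15 = -56 + 15 = -41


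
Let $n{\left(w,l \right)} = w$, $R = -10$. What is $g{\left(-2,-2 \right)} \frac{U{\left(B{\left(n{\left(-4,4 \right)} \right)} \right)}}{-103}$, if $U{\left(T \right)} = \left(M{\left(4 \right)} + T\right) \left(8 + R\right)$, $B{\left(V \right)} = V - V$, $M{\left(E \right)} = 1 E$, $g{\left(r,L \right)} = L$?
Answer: $- \frac{16}{103} \approx -0.15534$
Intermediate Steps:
$M{\left(E \right)} = E$
$B{\left(V \right)} = 0$
$U{\left(T \right)} = -8 - 2 T$ ($U{\left(T \right)} = \left(4 + T\right) \left(8 - 10\right) = \left(4 + T\right) \left(-2\right) = -8 - 2 T$)
$g{\left(-2,-2 \right)} \frac{U{\left(B{\left(n{\left(-4,4 \right)} \right)} \right)}}{-103} = - 2 \frac{-8 - 0}{-103} = - 2 \left(-8 + 0\right) \left(- \frac{1}{103}\right) = - 2 \left(\left(-8\right) \left(- \frac{1}{103}\right)\right) = \left(-2\right) \frac{8}{103} = - \frac{16}{103}$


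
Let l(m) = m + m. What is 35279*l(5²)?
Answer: 1763950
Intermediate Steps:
l(m) = 2*m
35279*l(5²) = 35279*(2*5²) = 35279*(2*25) = 35279*50 = 1763950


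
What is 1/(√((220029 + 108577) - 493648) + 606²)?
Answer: 20402/7492358041 - I*√18338/44954148246 ≈ 2.723e-6 - 3.0124e-9*I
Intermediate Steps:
1/(√((220029 + 108577) - 493648) + 606²) = 1/(√(328606 - 493648) + 367236) = 1/(√(-165042) + 367236) = 1/(3*I*√18338 + 367236) = 1/(367236 + 3*I*√18338)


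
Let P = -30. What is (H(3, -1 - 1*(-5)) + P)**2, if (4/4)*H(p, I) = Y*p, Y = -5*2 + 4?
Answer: 2304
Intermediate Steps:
Y = -6 (Y = -10 + 4 = -6)
H(p, I) = -6*p
(H(3, -1 - 1*(-5)) + P)**2 = (-6*3 - 30)**2 = (-18 - 30)**2 = (-48)**2 = 2304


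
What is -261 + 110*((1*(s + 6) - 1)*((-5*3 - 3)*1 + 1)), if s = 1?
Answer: -11481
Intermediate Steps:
-261 + 110*((1*(s + 6) - 1)*((-5*3 - 3)*1 + 1)) = -261 + 110*((1*(1 + 6) - 1)*((-5*3 - 3)*1 + 1)) = -261 + 110*((1*7 - 1)*((-15 - 3)*1 + 1)) = -261 + 110*((7 - 1)*(-18*1 + 1)) = -261 + 110*(6*(-18 + 1)) = -261 + 110*(6*(-17)) = -261 + 110*(-102) = -261 - 11220 = -11481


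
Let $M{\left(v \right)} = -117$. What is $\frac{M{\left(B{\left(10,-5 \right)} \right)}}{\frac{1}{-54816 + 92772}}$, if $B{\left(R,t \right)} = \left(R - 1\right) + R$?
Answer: $-4440852$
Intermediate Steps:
$B{\left(R,t \right)} = -1 + 2 R$ ($B{\left(R,t \right)} = \left(-1 + R\right) + R = -1 + 2 R$)
$\frac{M{\left(B{\left(10,-5 \right)} \right)}}{\frac{1}{-54816 + 92772}} = - \frac{117}{\frac{1}{-54816 + 92772}} = - \frac{117}{\frac{1}{37956}} = - 117 \frac{1}{\frac{1}{37956}} = \left(-117\right) 37956 = -4440852$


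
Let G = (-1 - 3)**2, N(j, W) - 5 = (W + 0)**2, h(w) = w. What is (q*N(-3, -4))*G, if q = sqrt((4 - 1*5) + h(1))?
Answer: 0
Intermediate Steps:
N(j, W) = 5 + W**2 (N(j, W) = 5 + (W + 0)**2 = 5 + W**2)
q = 0 (q = sqrt((4 - 1*5) + 1) = sqrt((4 - 5) + 1) = sqrt(-1 + 1) = sqrt(0) = 0)
G = 16 (G = (-4)**2 = 16)
(q*N(-3, -4))*G = (0*(5 + (-4)**2))*16 = (0*(5 + 16))*16 = (0*21)*16 = 0*16 = 0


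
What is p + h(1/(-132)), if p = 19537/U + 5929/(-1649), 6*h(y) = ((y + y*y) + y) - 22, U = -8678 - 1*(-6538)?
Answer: -1512035653993/92230284960 ≈ -16.394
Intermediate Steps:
U = -2140 (U = -8678 + 6538 = -2140)
h(y) = -11/3 + y/3 + y²/6 (h(y) = (((y + y*y) + y) - 22)/6 = (((y + y²) + y) - 22)/6 = ((y² + 2*y) - 22)/6 = (-22 + y² + 2*y)/6 = -11/3 + y/3 + y²/6)
p = -44904573/3528860 (p = 19537/(-2140) + 5929/(-1649) = 19537*(-1/2140) + 5929*(-1/1649) = -19537/2140 - 5929/1649 = -44904573/3528860 ≈ -12.725)
p + h(1/(-132)) = -44904573/3528860 + (-11/3 + (⅓)/(-132) + (1/(-132))²/6) = -44904573/3528860 + (-11/3 + (⅓)*(-1/132) + (-1/132)²/6) = -44904573/3528860 + (-11/3 - 1/396 + (⅙)*(1/17424)) = -44904573/3528860 + (-11/3 - 1/396 + 1/104544) = -44904573/3528860 - 383591/104544 = -1512035653993/92230284960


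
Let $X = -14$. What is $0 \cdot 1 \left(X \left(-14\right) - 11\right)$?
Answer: $0$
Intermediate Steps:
$0 \cdot 1 \left(X \left(-14\right) - 11\right) = 0 \cdot 1 \left(\left(-14\right) \left(-14\right) - 11\right) = 0 \left(196 - 11\right) = 0 \cdot 185 = 0$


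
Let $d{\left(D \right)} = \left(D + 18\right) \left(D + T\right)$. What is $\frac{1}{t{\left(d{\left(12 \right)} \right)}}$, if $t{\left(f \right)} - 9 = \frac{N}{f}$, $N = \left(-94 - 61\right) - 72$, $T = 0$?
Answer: $\frac{360}{3013} \approx 0.11948$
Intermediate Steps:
$N = -227$ ($N = -155 - 72 = -227$)
$d{\left(D \right)} = D \left(18 + D\right)$ ($d{\left(D \right)} = \left(D + 18\right) \left(D + 0\right) = \left(18 + D\right) D = D \left(18 + D\right)$)
$t{\left(f \right)} = 9 - \frac{227}{f}$
$\frac{1}{t{\left(d{\left(12 \right)} \right)}} = \frac{1}{9 - \frac{227}{12 \left(18 + 12\right)}} = \frac{1}{9 - \frac{227}{12 \cdot 30}} = \frac{1}{9 - \frac{227}{360}} = \frac{1}{\frac{3013}{360}} = \frac{360}{3013}$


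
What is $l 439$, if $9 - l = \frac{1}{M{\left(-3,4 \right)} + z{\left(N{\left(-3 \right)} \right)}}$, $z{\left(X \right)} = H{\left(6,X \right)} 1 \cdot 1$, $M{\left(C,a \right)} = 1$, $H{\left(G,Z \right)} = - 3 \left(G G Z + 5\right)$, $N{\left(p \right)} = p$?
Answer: $\frac{1224371}{310} \approx 3949.6$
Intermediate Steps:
$H{\left(G,Z \right)} = -15 - 3 Z G^{2}$ ($H{\left(G,Z \right)} = - 3 \left(G^{2} Z + 5\right) = - 3 \left(Z G^{2} + 5\right) = - 3 \left(5 + Z G^{2}\right) = -15 - 3 Z G^{2}$)
$z{\left(X \right)} = -15 - 108 X$ ($z{\left(X \right)} = \left(-15 - 3 X 6^{2}\right) 1 \cdot 1 = \left(-15 - 3 X 36\right) 1 \cdot 1 = \left(-15 - 108 X\right) 1 \cdot 1 = \left(-15 - 108 X\right) 1 = -15 - 108 X$)
$l = \frac{2789}{310}$ ($l = 9 - \frac{1}{1 - -309} = 9 - \frac{1}{1 + \left(-15 + 324\right)} = 9 - \frac{1}{1 + 309} = 9 - \frac{1}{310} = \frac{2789}{310} \approx 8.9968$)
$l 439 = \frac{2789}{310} \cdot 439 = \frac{1224371}{310}$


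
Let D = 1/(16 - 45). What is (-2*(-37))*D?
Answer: -74/29 ≈ -2.5517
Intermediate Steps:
D = -1/29 (D = 1/(-29) = -1/29 ≈ -0.034483)
(-2*(-37))*D = -2*(-37)*(-1/29) = 74*(-1/29) = -74/29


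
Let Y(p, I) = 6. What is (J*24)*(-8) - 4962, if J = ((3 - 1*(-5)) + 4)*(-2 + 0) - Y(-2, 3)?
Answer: 798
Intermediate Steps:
J = -30 (J = ((3 - 1*(-5)) + 4)*(-2 + 0) - 1*6 = ((3 + 5) + 4)*(-2) - 6 = (8 + 4)*(-2) - 6 = 12*(-2) - 6 = -24 - 6 = -30)
(J*24)*(-8) - 4962 = -30*24*(-8) - 4962 = -720*(-8) - 4962 = 5760 - 4962 = 798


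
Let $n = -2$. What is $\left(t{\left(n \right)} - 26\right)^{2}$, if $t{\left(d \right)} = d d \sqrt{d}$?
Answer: $644 - 208 i \sqrt{2} \approx 644.0 - 294.16 i$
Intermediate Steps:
$t{\left(d \right)} = d^{\frac{5}{2}}$ ($t{\left(d \right)} = d^{2} \sqrt{d} = d^{\frac{5}{2}}$)
$\left(t{\left(n \right)} - 26\right)^{2} = \left(\left(-2\right)^{\frac{5}{2}} - 26\right)^{2} = \left(4 i \sqrt{2} - 26\right)^{2} = \left(-26 + 4 i \sqrt{2}\right)^{2}$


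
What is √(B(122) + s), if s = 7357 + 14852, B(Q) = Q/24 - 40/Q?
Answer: √2975665827/366 ≈ 149.04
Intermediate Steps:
B(Q) = -40/Q + Q/24 (B(Q) = Q*(1/24) - 40/Q = Q/24 - 40/Q = -40/Q + Q/24)
s = 22209
√(B(122) + s) = √((-40/122 + (1/24)*122) + 22209) = √((-40*1/122 + 61/12) + 22209) = √((-20/61 + 61/12) + 22209) = √(3481/732 + 22209) = √(16260469/732) = √2975665827/366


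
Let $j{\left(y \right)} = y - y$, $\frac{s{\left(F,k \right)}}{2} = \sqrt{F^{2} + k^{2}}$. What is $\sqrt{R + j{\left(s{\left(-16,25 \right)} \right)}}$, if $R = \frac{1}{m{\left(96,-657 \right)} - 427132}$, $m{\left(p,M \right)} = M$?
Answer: $\frac{i \sqrt{427789}}{427789} \approx 0.0015289 i$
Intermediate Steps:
$s{\left(F,k \right)} = 2 \sqrt{F^{2} + k^{2}}$
$R = - \frac{1}{427789}$ ($R = \frac{1}{-657 - 427132} = \frac{1}{-427789} = - \frac{1}{427789} \approx -2.3376 \cdot 10^{-6}$)
$j{\left(y \right)} = 0$
$\sqrt{R + j{\left(s{\left(-16,25 \right)} \right)}} = \sqrt{- \frac{1}{427789} + 0} = \sqrt{- \frac{1}{427789}} = \frac{i \sqrt{427789}}{427789}$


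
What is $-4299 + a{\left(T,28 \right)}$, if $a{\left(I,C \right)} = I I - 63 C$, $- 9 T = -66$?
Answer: $- \frac{54083}{9} \approx -6009.2$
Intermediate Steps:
$T = \frac{22}{3}$ ($T = \left(- \frac{1}{9}\right) \left(-66\right) = \frac{22}{3} \approx 7.3333$)
$a{\left(I,C \right)} = I^{2} - 63 C$
$-4299 + a{\left(T,28 \right)} = -4299 + \left(\left(\frac{22}{3}\right)^{2} - 1764\right) = -4299 + \left(\frac{484}{9} - 1764\right) = -4299 - \frac{15392}{9} = - \frac{54083}{9}$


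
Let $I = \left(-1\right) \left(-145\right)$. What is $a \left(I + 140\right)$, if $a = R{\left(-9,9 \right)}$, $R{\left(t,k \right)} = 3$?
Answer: $855$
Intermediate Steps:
$I = 145$
$a = 3$
$a \left(I + 140\right) = 3 \left(145 + 140\right) = 3 \cdot 285 = 855$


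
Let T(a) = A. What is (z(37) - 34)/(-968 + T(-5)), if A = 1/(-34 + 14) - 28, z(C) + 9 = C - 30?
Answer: 720/19921 ≈ 0.036143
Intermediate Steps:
z(C) = -39 + C (z(C) = -9 + (C - 30) = -9 + (-30 + C) = -39 + C)
A = -561/20 (A = 1/(-20) - 28 = -1/20 - 28 = -561/20 ≈ -28.050)
T(a) = -561/20
(z(37) - 34)/(-968 + T(-5)) = ((-39 + 37) - 34)/(-968 - 561/20) = (-2 - 34)/(-19921/20) = -36*(-20/19921) = 720/19921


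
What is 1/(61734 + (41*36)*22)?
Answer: 1/94206 ≈ 1.0615e-5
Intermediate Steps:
1/(61734 + (41*36)*22) = 1/(61734 + 1476*22) = 1/(61734 + 32472) = 1/94206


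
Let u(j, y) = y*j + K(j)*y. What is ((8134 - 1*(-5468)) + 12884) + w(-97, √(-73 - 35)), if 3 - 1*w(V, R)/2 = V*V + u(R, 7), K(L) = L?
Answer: 7674 - 168*I*√3 ≈ 7674.0 - 290.98*I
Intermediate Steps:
u(j, y) = 2*j*y (u(j, y) = y*j + j*y = j*y + j*y = 2*j*y)
w(V, R) = 6 - 28*R - 2*V² (w(V, R) = 6 - 2*(V*V + 2*R*7) = 6 - 2*(V² + 14*R) = 6 + (-28*R - 2*V²) = 6 - 28*R - 2*V²)
((8134 - 1*(-5468)) + 12884) + w(-97, √(-73 - 35)) = ((8134 - 1*(-5468)) + 12884) + (6 - 28*√(-73 - 35) - 2*(-97)²) = ((8134 + 5468) + 12884) + (6 - 168*I*√3 - 2*9409) = (13602 + 12884) + (6 - 168*I*√3 - 18818) = 26486 + (6 - 168*I*√3 - 18818) = 26486 + (-18812 - 168*I*√3) = 7674 - 168*I*√3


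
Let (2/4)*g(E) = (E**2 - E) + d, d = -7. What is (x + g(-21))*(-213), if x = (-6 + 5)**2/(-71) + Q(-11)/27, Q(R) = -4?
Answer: -1744159/9 ≈ -1.9380e+5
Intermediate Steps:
g(E) = -14 - 2*E + 2*E**2 (g(E) = 2*((E**2 - E) - 7) = 2*(-7 + E**2 - E) = -14 - 2*E + 2*E**2)
x = -311/1917 (x = (-6 + 5)**2/(-71) - 4/27 = (-1)**2*(-1/71) - 4*1/27 = 1*(-1/71) - 4/27 = -1/71 - 4/27 = -311/1917 ≈ -0.16223)
(x + g(-21))*(-213) = (-311/1917 + (-14 - 2*(-21) + 2*(-21)**2))*(-213) = (-311/1917 + (-14 + 42 + 2*441))*(-213) = (-311/1917 + (-14 + 42 + 882))*(-213) = (-311/1917 + 910)*(-213) = (1744159/1917)*(-213) = -1744159/9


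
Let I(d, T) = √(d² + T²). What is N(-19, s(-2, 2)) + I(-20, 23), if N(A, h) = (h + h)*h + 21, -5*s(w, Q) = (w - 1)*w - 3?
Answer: 543/25 + √929 ≈ 52.200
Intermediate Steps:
s(w, Q) = ⅗ - w*(-1 + w)/5 (s(w, Q) = -((w - 1)*w - 3)/5 = -((-1 + w)*w - 3)/5 = -(w*(-1 + w) - 3)/5 = -(-3 + w*(-1 + w))/5 = ⅗ - w*(-1 + w)/5)
I(d, T) = √(T² + d²)
N(A, h) = 21 + 2*h² (N(A, h) = (2*h)*h + 21 = 2*h² + 21 = 21 + 2*h²)
N(-19, s(-2, 2)) + I(-20, 23) = (21 + 2*(⅗ - ⅕*(-2)² + (⅕)*(-2))²) + √(23² + (-20)²) = (21 + 2*(⅗ - ⅕*4 - ⅖)²) + √(529 + 400) = (21 + 2*(⅗ - ⅘ - ⅖)²) + √929 = (21 + 2*(-⅗)²) + √929 = (21 + 2*(9/25)) + √929 = (21 + 18/25) + √929 = 543/25 + √929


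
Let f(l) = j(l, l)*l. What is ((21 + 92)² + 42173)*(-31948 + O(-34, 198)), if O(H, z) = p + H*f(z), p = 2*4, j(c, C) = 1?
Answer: -2124717024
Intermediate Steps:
f(l) = l (f(l) = 1*l = l)
p = 8
O(H, z) = 8 + H*z
((21 + 92)² + 42173)*(-31948 + O(-34, 198)) = ((21 + 92)² + 42173)*(-31948 + (8 - 34*198)) = (113² + 42173)*(-31948 + (8 - 6732)) = (12769 + 42173)*(-31948 - 6724) = 54942*(-38672) = -2124717024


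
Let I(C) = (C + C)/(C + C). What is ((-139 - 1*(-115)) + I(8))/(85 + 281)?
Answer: -23/366 ≈ -0.062842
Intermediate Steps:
I(C) = 1 (I(C) = (2*C)/((2*C)) = (2*C)*(1/(2*C)) = 1)
((-139 - 1*(-115)) + I(8))/(85 + 281) = ((-139 - 1*(-115)) + 1)/(85 + 281) = ((-139 + 115) + 1)/366 = (-24 + 1)*(1/366) = -23*1/366 = -23/366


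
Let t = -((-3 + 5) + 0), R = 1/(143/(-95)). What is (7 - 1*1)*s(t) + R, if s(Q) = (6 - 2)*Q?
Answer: -6959/143 ≈ -48.664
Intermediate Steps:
R = -95/143 (R = 1/(143*(-1/95)) = 1/(-143/95) = -95/143 ≈ -0.66434)
t = -2 (t = -(2 + 0) = -1*2 = -2)
s(Q) = 4*Q
(7 - 1*1)*s(t) + R = (7 - 1*1)*(4*(-2)) - 95/143 = (7 - 1)*(-8) - 95/143 = 6*(-8) - 95/143 = -48 - 95/143 = -6959/143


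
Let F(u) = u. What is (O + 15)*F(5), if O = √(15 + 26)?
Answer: 75 + 5*√41 ≈ 107.02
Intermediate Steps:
O = √41 ≈ 6.4031
(O + 15)*F(5) = (√41 + 15)*5 = (15 + √41)*5 = 75 + 5*√41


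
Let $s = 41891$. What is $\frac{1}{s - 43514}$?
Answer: $- \frac{1}{1623} \approx -0.00061614$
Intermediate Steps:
$\frac{1}{s - 43514} = \frac{1}{41891 - 43514} = \frac{1}{-1623} = - \frac{1}{1623}$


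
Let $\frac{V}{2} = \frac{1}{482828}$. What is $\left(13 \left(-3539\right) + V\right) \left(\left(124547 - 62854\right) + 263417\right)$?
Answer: $- \frac{1805455128626835}{120707} \approx -1.4957 \cdot 10^{10}$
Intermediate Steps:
$V = \frac{1}{241414}$ ($V = \frac{2}{482828} = 2 \cdot \frac{1}{482828} = \frac{1}{241414} \approx 4.1423 \cdot 10^{-6}$)
$\left(13 \left(-3539\right) + V\right) \left(\left(124547 - 62854\right) + 263417\right) = \left(13 \left(-3539\right) + \frac{1}{241414}\right) \left(\left(124547 - 62854\right) + 263417\right) = \left(-46007 + \frac{1}{241414}\right) \left(\left(124547 - 62854\right) + 263417\right) = - \frac{11106733897 \left(61693 + 263417\right)}{241414} = \left(- \frac{11106733897}{241414}\right) 325110 = - \frac{1805455128626835}{120707}$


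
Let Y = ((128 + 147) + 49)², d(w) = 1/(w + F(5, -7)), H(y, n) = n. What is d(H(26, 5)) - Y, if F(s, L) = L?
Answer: -209953/2 ≈ -1.0498e+5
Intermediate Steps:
d(w) = 1/(-7 + w) (d(w) = 1/(w - 7) = 1/(-7 + w))
Y = 104976 (Y = (275 + 49)² = 324² = 104976)
d(H(26, 5)) - Y = 1/(-7 + 5) - 1*104976 = 1/(-2) - 104976 = -½ - 104976 = -209953/2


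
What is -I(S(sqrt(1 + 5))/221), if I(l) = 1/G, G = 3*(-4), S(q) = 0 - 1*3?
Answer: 1/12 ≈ 0.083333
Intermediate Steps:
S(q) = -3 (S(q) = 0 - 3 = -3)
G = -12
I(l) = -1/12 (I(l) = 1/(-12) = -1/12)
-I(S(sqrt(1 + 5))/221) = -1*(-1/12) = 1/12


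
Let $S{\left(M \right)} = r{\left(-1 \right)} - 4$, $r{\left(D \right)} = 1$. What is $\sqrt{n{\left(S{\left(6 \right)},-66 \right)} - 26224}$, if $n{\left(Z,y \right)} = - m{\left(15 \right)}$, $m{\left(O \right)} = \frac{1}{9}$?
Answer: $\frac{i \sqrt{236017}}{3} \approx 161.94 i$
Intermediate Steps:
$m{\left(O \right)} = \frac{1}{9}$
$S{\left(M \right)} = -3$ ($S{\left(M \right)} = 1 - 4 = -3$)
$n{\left(Z,y \right)} = - \frac{1}{9}$ ($n{\left(Z,y \right)} = \left(-1\right) \frac{1}{9} = - \frac{1}{9}$)
$\sqrt{n{\left(S{\left(6 \right)},-66 \right)} - 26224} = \sqrt{- \frac{1}{9} - 26224} = \sqrt{- \frac{236017}{9}} = \frac{i \sqrt{236017}}{3}$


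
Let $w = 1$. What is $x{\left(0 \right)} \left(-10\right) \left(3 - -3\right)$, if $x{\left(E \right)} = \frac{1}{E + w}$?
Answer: $-60$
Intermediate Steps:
$x{\left(E \right)} = \frac{1}{1 + E}$ ($x{\left(E \right)} = \frac{1}{E + 1} = \frac{1}{1 + E}$)
$x{\left(0 \right)} \left(-10\right) \left(3 - -3\right) = \frac{1}{1 + 0} \left(-10\right) \left(3 - -3\right) = 1^{-1} \left(-10\right) \left(3 + 3\right) = 1 \left(-10\right) 6 = \left(-10\right) 6 = -60$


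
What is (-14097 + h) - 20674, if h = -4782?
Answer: -39553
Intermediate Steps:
(-14097 + h) - 20674 = (-14097 - 4782) - 20674 = -18879 - 20674 = -39553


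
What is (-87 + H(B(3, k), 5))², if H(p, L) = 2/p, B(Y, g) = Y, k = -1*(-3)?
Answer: 67081/9 ≈ 7453.4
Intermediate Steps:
k = 3
(-87 + H(B(3, k), 5))² = (-87 + 2/3)² = (-87 + 2*(⅓))² = (-87 + ⅔)² = (-259/3)² = 67081/9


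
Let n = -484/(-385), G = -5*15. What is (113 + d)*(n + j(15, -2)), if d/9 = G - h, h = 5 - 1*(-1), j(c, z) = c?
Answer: -50072/5 ≈ -10014.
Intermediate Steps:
G = -75
h = 6 (h = 5 + 1 = 6)
n = 44/35 (n = -484*(-1/385) = 44/35 ≈ 1.2571)
d = -729 (d = 9*(-75 - 1*6) = 9*(-75 - 6) = 9*(-81) = -729)
(113 + d)*(n + j(15, -2)) = (113 - 729)*(44/35 + 15) = -616*569/35 = -50072/5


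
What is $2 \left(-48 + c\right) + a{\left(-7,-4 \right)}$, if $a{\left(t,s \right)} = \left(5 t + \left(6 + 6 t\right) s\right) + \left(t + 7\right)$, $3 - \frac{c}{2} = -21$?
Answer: $109$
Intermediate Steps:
$c = 48$ ($c = 6 - -42 = 6 + 42 = 48$)
$a{\left(t,s \right)} = 7 + 6 t + s \left(6 + 6 t\right)$ ($a{\left(t,s \right)} = \left(5 t + s \left(6 + 6 t\right)\right) + \left(7 + t\right) = 7 + 6 t + s \left(6 + 6 t\right)$)
$2 \left(-48 + c\right) + a{\left(-7,-4 \right)} = 2 \left(-48 + 48\right) + \left(7 + 6 \left(-4\right) + 6 \left(-7\right) + 6 \left(-4\right) \left(-7\right)\right) = 2 \cdot 0 + \left(7 - 24 - 42 + 168\right) = 0 + 109 = 109$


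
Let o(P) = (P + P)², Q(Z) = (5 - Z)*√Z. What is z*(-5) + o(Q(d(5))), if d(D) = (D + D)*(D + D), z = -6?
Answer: 3610030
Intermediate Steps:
d(D) = 4*D² (d(D) = (2*D)*(2*D) = 4*D²)
Q(Z) = √Z*(5 - Z)
o(P) = 4*P² (o(P) = (2*P)² = 4*P²)
z*(-5) + o(Q(d(5))) = -6*(-5) + 4*(√(4*5²)*(5 - 4*5²))² = 30 + 4*(√(4*25)*(5 - 4*25))² = 30 + 4*(√100*(5 - 1*100))² = 30 + 4*(10*(5 - 100))² = 30 + 4*(10*(-95))² = 30 + 4*(-950)² = 30 + 4*902500 = 30 + 3610000 = 3610030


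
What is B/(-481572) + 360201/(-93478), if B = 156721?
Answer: -13436620115/3215456244 ≈ -4.1788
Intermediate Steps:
B/(-481572) + 360201/(-93478) = 156721/(-481572) + 360201/(-93478) = 156721*(-1/481572) + 360201*(-1/93478) = -156721/481572 - 360201/93478 = -13436620115/3215456244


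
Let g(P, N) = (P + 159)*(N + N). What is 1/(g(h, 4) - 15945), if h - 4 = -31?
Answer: -1/14889 ≈ -6.7164e-5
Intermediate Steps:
h = -27 (h = 4 - 31 = -27)
g(P, N) = 2*N*(159 + P) (g(P, N) = (159 + P)*(2*N) = 2*N*(159 + P))
1/(g(h, 4) - 15945) = 1/(2*4*(159 - 27) - 15945) = 1/(2*4*132 - 15945) = 1/(1056 - 15945) = 1/(-14889) = -1/14889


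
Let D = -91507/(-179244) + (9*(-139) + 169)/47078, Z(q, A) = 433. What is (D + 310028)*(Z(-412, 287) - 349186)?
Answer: -11697352636817008459/108185244 ≈ -1.0812e+11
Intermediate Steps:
D = 158231713/324555732 (D = -91507*(-1/179244) + (-1251 + 169)*(1/47078) = 7039/13788 - 1082*1/47078 = 7039/13788 - 541/23539 = 158231713/324555732 ≈ 0.48753)
(D + 310028)*(Z(-412, 287) - 349186) = (158231713/324555732 + 310028)*(433 - 349186) = (100621522712209/324555732)*(-348753) = -11697352636817008459/108185244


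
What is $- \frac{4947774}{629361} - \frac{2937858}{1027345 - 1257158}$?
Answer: $\frac{237303487492}{48211779831} \approx 4.9221$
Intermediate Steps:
$- \frac{4947774}{629361} - \frac{2937858}{1027345 - 1257158} = \left(-4947774\right) \frac{1}{629361} - \frac{2937858}{-229813} = - \frac{1649258}{209787} - - \frac{2937858}{229813} = - \frac{1649258}{209787} + \frac{2937858}{229813} = \frac{237303487492}{48211779831}$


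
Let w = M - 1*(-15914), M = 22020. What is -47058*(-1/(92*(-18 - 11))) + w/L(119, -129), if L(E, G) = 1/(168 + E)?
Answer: 631448341/58 ≈ 1.0887e+7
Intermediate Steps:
w = 37934 (w = 22020 - 1*(-15914) = 22020 + 15914 = 37934)
-47058*(-1/(92*(-18 - 11))) + w/L(119, -129) = -47058*(-1/(92*(-18 - 11))) + 37934/(1/(168 + 119)) = -47058/((-92*(-29))) + 37934/(1/287) = -47058/2668 + 37934/(1/287) = -47058*1/2668 + 37934*287 = -1023/58 + 10887058 = 631448341/58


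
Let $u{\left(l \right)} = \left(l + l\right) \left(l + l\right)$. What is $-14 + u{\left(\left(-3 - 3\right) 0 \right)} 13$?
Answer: $-14$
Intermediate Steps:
$u{\left(l \right)} = 4 l^{2}$ ($u{\left(l \right)} = 2 l 2 l = 4 l^{2}$)
$-14 + u{\left(\left(-3 - 3\right) 0 \right)} 13 = -14 + 4 \left(\left(-3 - 3\right) 0\right)^{2} \cdot 13 = -14 + 4 \left(\left(-6\right) 0\right)^{2} \cdot 13 = -14 + 4 \cdot 0^{2} \cdot 13 = -14 + 4 \cdot 0 \cdot 13 = -14 + 0 \cdot 13 = -14 + 0 = -14$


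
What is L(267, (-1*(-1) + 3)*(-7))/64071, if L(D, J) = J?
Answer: -4/9153 ≈ -0.00043702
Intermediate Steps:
L(267, (-1*(-1) + 3)*(-7))/64071 = ((-1*(-1) + 3)*(-7))/64071 = ((1 + 3)*(-7))*(1/64071) = (4*(-7))*(1/64071) = -28*1/64071 = -4/9153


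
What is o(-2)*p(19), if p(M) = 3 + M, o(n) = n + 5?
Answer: 66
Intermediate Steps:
o(n) = 5 + n
o(-2)*p(19) = (5 - 2)*(3 + 19) = 3*22 = 66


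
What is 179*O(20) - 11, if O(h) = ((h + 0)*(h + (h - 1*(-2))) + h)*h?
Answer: 3078789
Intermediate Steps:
O(h) = h*(h + h*(2 + 2*h)) (O(h) = (h*(h + (h + 2)) + h)*h = (h*(h + (2 + h)) + h)*h = (h*(2 + 2*h) + h)*h = (h + h*(2 + 2*h))*h = h*(h + h*(2 + 2*h)))
179*O(20) - 11 = 179*(20**2*(3 + 2*20)) - 11 = 179*(400*(3 + 40)) - 11 = 179*(400*43) - 11 = 179*17200 - 11 = 3078800 - 11 = 3078789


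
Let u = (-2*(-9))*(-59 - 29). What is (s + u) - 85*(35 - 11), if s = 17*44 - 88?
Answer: -2964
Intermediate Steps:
s = 660 (s = 748 - 88 = 660)
u = -1584 (u = 18*(-88) = -1584)
(s + u) - 85*(35 - 11) = (660 - 1584) - 85*(35 - 11) = -924 - 85*24 = -924 - 2040 = -2964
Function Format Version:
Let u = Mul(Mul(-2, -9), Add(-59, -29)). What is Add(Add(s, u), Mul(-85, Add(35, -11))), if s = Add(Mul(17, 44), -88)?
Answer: -2964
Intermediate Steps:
s = 660 (s = Add(748, -88) = 660)
u = -1584 (u = Mul(18, -88) = -1584)
Add(Add(s, u), Mul(-85, Add(35, -11))) = Add(Add(660, -1584), Mul(-85, Add(35, -11))) = Add(-924, Mul(-85, 24)) = Add(-924, -2040) = -2964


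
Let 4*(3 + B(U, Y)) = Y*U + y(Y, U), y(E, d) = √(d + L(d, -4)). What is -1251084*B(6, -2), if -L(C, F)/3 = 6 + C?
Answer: 7506504 - 312771*I*√30 ≈ 7.5065e+6 - 1.7131e+6*I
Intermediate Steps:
L(C, F) = -18 - 3*C (L(C, F) = -3*(6 + C) = -18 - 3*C)
y(E, d) = √(-18 - 2*d) (y(E, d) = √(d + (-18 - 3*d)) = √(-18 - 2*d))
B(U, Y) = -3 + √(-18 - 2*U)/4 + U*Y/4 (B(U, Y) = -3 + (Y*U + √(-18 - 2*U))/4 = -3 + (U*Y + √(-18 - 2*U))/4 = -3 + (√(-18 - 2*U) + U*Y)/4 = -3 + (√(-18 - 2*U)/4 + U*Y/4) = -3 + √(-18 - 2*U)/4 + U*Y/4)
-1251084*B(6, -2) = -1251084*(-3 + √(-18 - 2*6)/4 + (¼)*6*(-2)) = -1251084*(-3 + √(-18 - 12)/4 - 3) = -1251084*(-3 + √(-30)/4 - 3) = -1251084*(-3 + (I*√30)/4 - 3) = -1251084*(-3 + I*√30/4 - 3) = -1251084*(-6 + I*√30/4) = 7506504 - 312771*I*√30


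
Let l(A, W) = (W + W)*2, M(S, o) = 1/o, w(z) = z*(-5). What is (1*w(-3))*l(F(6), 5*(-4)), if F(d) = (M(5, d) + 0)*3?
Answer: -1200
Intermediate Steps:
w(z) = -5*z
F(d) = 3/d (F(d) = (1/d + 0)*3 = 3/d)
l(A, W) = 4*W (l(A, W) = (2*W)*2 = 4*W)
(1*w(-3))*l(F(6), 5*(-4)) = (1*(-5*(-3)))*(4*(5*(-4))) = (1*15)*(4*(-20)) = 15*(-80) = -1200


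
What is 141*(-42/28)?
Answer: -423/2 ≈ -211.50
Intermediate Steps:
141*(-42/28) = 141*(-42*1/28) = 141*(-3/2) = -423/2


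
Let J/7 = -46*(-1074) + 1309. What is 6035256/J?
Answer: 6035256/354991 ≈ 17.001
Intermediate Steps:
J = 354991 (J = 7*(-46*(-1074) + 1309) = 7*(49404 + 1309) = 7*50713 = 354991)
6035256/J = 6035256/354991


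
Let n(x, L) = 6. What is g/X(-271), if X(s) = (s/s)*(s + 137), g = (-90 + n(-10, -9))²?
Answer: -3528/67 ≈ -52.657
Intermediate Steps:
g = 7056 (g = (-90 + 6)² = (-84)² = 7056)
X(s) = 137 + s (X(s) = 1*(137 + s) = 137 + s)
g/X(-271) = 7056/(137 - 271) = 7056/(-134) = 7056*(-1/134) = -3528/67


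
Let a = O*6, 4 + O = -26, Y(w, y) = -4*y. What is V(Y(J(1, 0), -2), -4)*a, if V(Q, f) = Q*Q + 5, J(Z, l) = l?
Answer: -12420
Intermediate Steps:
O = -30 (O = -4 - 26 = -30)
a = -180 (a = -30*6 = -180)
V(Q, f) = 5 + Q**2 (V(Q, f) = Q**2 + 5 = 5 + Q**2)
V(Y(J(1, 0), -2), -4)*a = (5 + (-4*(-2))**2)*(-180) = (5 + 8**2)*(-180) = (5 + 64)*(-180) = 69*(-180) = -12420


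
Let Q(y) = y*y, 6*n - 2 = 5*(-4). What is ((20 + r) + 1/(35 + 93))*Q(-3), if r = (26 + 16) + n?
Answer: 67977/128 ≈ 531.07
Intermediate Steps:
n = -3 (n = 1/3 + (5*(-4))/6 = 1/3 + (1/6)*(-20) = 1/3 - 10/3 = -3)
Q(y) = y**2
r = 39 (r = (26 + 16) - 3 = 42 - 3 = 39)
((20 + r) + 1/(35 + 93))*Q(-3) = ((20 + 39) + 1/(35 + 93))*(-3)**2 = (59 + 1/128)*9 = (7553/128)*9 = 67977/128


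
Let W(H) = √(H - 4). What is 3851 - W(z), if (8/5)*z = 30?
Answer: 3851 - √59/2 ≈ 3847.2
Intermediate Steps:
z = 75/4 (z = (5/8)*30 = 75/4 ≈ 18.750)
W(H) = √(-4 + H)
3851 - W(z) = 3851 - √(-4 + 75/4) = 3851 - √(59/4) = 3851 - √59/2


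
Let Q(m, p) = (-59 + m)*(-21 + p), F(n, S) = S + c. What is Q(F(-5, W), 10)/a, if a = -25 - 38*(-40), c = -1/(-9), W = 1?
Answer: 5731/13455 ≈ 0.42594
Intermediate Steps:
c = ⅑ (c = -1*(-⅑) = ⅑ ≈ 0.11111)
F(n, S) = ⅑ + S (F(n, S) = S + ⅑ = ⅑ + S)
a = 1495 (a = -25 + 1520 = 1495)
Q(F(-5, W), 10)/a = (1239 - 59*10 - 21*(⅑ + 1) + (⅑ + 1)*10)/1495 = (1239 - 590 - 21*10/9 + (10/9)*10)*(1/1495) = (1239 - 590 - 70/3 + 100/9)*(1/1495) = (5731/9)*(1/1495) = 5731/13455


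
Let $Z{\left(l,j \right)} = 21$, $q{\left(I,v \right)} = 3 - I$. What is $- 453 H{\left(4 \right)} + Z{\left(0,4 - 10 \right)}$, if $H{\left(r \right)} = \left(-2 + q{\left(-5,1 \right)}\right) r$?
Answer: $-10851$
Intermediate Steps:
$H{\left(r \right)} = 6 r$ ($H{\left(r \right)} = \left(-2 + \left(3 - -5\right)\right) r = \left(-2 + \left(3 + 5\right)\right) r = \left(-2 + 8\right) r = 6 r$)
$- 453 H{\left(4 \right)} + Z{\left(0,4 - 10 \right)} = - 453 \cdot 6 \cdot 4 + 21 = \left(-453\right) 24 + 21 = -10872 + 21 = -10851$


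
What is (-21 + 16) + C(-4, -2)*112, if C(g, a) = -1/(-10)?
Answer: 31/5 ≈ 6.2000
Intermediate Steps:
C(g, a) = ⅒ (C(g, a) = -1*(-⅒) = ⅒)
(-21 + 16) + C(-4, -2)*112 = (-21 + 16) + (⅒)*112 = -5 + 56/5 = 31/5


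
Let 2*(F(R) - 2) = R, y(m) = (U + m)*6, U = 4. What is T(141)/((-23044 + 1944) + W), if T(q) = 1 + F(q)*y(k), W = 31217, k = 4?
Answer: 3481/10117 ≈ 0.34407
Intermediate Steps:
y(m) = 24 + 6*m (y(m) = (4 + m)*6 = 24 + 6*m)
F(R) = 2 + R/2
T(q) = 97 + 24*q (T(q) = 1 + (2 + q/2)*(24 + 6*4) = 1 + (2 + q/2)*(24 + 24) = 1 + (2 + q/2)*48 = 1 + (96 + 24*q) = 97 + 24*q)
T(141)/((-23044 + 1944) + W) = (97 + 24*141)/((-23044 + 1944) + 31217) = (97 + 3384)/(-21100 + 31217) = 3481/10117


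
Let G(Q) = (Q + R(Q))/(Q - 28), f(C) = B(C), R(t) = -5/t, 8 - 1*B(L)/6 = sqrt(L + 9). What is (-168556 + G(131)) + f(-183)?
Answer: -2273661288/13493 - 6*I*sqrt(174) ≈ -1.6851e+5 - 79.145*I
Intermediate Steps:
B(L) = 48 - 6*sqrt(9 + L) (B(L) = 48 - 6*sqrt(L + 9) = 48 - 6*sqrt(9 + L))
f(C) = 48 - 6*sqrt(9 + C)
G(Q) = (Q - 5/Q)/(-28 + Q) (G(Q) = (Q - 5/Q)/(Q - 28) = (Q - 5/Q)/(-28 + Q))
(-168556 + G(131)) + f(-183) = (-168556 + (-5 + 131**2)/(131*(-28 + 131))) + (48 - 6*sqrt(9 - 183)) = (-168556 + (1/131)*(-5 + 17161)/103) + (48 - 6*I*sqrt(174)) = (-168556 + (1/131)*(1/103)*17156) + (48 - 6*I*sqrt(174)) = (-168556 + 17156/13493) + (48 - 6*I*sqrt(174)) = -2274308952/13493 + (48 - 6*I*sqrt(174)) = -2273661288/13493 - 6*I*sqrt(174)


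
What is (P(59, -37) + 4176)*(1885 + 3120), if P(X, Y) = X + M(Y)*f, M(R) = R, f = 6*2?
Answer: 18973955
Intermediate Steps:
f = 12
P(X, Y) = X + 12*Y (P(X, Y) = X + Y*12 = X + 12*Y)
(P(59, -37) + 4176)*(1885 + 3120) = ((59 + 12*(-37)) + 4176)*(1885 + 3120) = ((59 - 444) + 4176)*5005 = (-385 + 4176)*5005 = 3791*5005 = 18973955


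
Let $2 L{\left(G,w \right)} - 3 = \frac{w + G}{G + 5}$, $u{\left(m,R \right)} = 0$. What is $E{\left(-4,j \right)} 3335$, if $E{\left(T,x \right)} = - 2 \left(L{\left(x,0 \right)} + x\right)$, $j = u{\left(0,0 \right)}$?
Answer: $-10005$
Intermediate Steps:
$j = 0$
$L{\left(G,w \right)} = \frac{3}{2} + \frac{G + w}{2 \left(5 + G\right)}$ ($L{\left(G,w \right)} = \frac{3}{2} + \frac{\left(w + G\right) \frac{1}{G + 5}}{2} = \frac{3}{2} + \frac{\left(G + w\right) \frac{1}{5 + G}}{2} = \frac{3}{2} + \frac{\frac{1}{5 + G} \left(G + w\right)}{2} = \frac{3}{2} + \frac{G + w}{2 \left(5 + G\right)}$)
$E{\left(T,x \right)} = - 2 x - \frac{15 + 4 x}{5 + x}$ ($E{\left(T,x \right)} = - 2 \left(\frac{15 + 0 + 4 x}{2 \left(5 + x\right)} + x\right) = - 2 \left(\frac{15 + 4 x}{2 \left(5 + x\right)} + x\right) = - 2 \left(x + \frac{15 + 4 x}{2 \left(5 + x\right)}\right) = - 2 x - \frac{15 + 4 x}{5 + x}$)
$E{\left(-4,j \right)} 3335 = \frac{-15 - 0 - 2 \cdot 0^{2}}{5 + 0} \cdot 3335 = \frac{-15 + 0 - 0}{5} \cdot 3335 = \frac{-15 + 0 + 0}{5} \cdot 3335 = \frac{1}{5} \left(-15\right) 3335 = \left(-3\right) 3335 = -10005$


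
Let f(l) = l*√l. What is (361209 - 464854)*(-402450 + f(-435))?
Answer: 41711930250 + 45085575*I*√435 ≈ 4.1712e+10 + 9.4033e+8*I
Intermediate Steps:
f(l) = l^(3/2)
(361209 - 464854)*(-402450 + f(-435)) = (361209 - 464854)*(-402450 + (-435)^(3/2)) = -103645*(-402450 - 435*I*√435) = 41711930250 + 45085575*I*√435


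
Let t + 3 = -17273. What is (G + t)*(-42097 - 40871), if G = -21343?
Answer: 3204141192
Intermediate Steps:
t = -17276 (t = -3 - 17273 = -17276)
(G + t)*(-42097 - 40871) = (-21343 - 17276)*(-42097 - 40871) = -38619*(-82968) = 3204141192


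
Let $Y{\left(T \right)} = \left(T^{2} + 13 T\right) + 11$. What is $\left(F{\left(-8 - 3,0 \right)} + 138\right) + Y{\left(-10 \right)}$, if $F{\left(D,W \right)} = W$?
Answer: $119$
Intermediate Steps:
$Y{\left(T \right)} = 11 + T^{2} + 13 T$
$\left(F{\left(-8 - 3,0 \right)} + 138\right) + Y{\left(-10 \right)} = \left(0 + 138\right) + \left(11 + \left(-10\right)^{2} + 13 \left(-10\right)\right) = 138 + \left(11 + 100 - 130\right) = 138 - 19 = 119$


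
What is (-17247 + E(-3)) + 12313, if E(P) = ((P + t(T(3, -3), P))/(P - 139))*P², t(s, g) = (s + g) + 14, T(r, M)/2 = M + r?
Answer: -350350/71 ≈ -4934.5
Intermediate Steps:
T(r, M) = 2*M + 2*r (T(r, M) = 2*(M + r) = 2*M + 2*r)
t(s, g) = 14 + g + s (t(s, g) = (g + s) + 14 = 14 + g + s)
E(P) = P²*(14 + 2*P)/(-139 + P) (E(P) = ((P + (14 + P + (2*(-3) + 2*3)))/(P - 139))*P² = ((P + (14 + P + (-6 + 6)))/(-139 + P))*P² = ((P + (14 + P + 0))/(-139 + P))*P² = ((P + (14 + P))/(-139 + P))*P² = ((14 + 2*P)/(-139 + P))*P² = P²*(14 + 2*P)/(-139 + P))
(-17247 + E(-3)) + 12313 = (-17247 + 2*(-3)²*(7 - 3)/(-139 - 3)) + 12313 = (-17247 + 2*9*4/(-142)) + 12313 = (-17247 + 2*9*(-1/142)*4) + 12313 = (-17247 - 36/71) + 12313 = -1224573/71 + 12313 = -350350/71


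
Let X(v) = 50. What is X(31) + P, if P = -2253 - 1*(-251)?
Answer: -1952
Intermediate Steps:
P = -2002 (P = -2253 + 251 = -2002)
X(31) + P = 50 - 2002 = -1952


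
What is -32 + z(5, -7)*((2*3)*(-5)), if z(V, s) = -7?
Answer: 178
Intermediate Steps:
-32 + z(5, -7)*((2*3)*(-5)) = -32 - 7*2*3*(-5) = -32 - 42*(-5) = -32 - 7*(-30) = -32 + 210 = 178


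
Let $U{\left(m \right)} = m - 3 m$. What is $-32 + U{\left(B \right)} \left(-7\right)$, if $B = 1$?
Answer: $-18$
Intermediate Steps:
$U{\left(m \right)} = - 2 m$
$-32 + U{\left(B \right)} \left(-7\right) = -32 + \left(-2\right) 1 \left(-7\right) = -32 - -14 = -32 + 14 = -18$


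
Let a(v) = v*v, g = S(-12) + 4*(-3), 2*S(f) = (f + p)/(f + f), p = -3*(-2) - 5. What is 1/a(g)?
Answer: 2304/319225 ≈ 0.0072175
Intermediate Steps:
p = 1 (p = 6 - 5 = 1)
S(f) = (1 + f)/(4*f) (S(f) = ((f + 1)/(f + f))/2 = ((1 + f)/((2*f)))/2 = ((1 + f)*(1/(2*f)))/2 = ((1 + f)/(2*f))/2 = (1 + f)/(4*f))
g = -565/48 (g = (¼)*(1 - 12)/(-12) + 4*(-3) = (¼)*(-1/12)*(-11) - 12 = 11/48 - 12 = -565/48 ≈ -11.771)
a(v) = v²
1/a(g) = 1/((-565/48)²) = 1/(319225/2304) = 2304/319225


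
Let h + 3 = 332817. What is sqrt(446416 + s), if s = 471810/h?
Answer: sqrt(1373541557354591)/55469 ≈ 668.14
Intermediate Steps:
h = 332814 (h = -3 + 332817 = 332814)
s = 78635/55469 (s = 471810/332814 = 471810*(1/332814) = 78635/55469 ≈ 1.4176)
sqrt(446416 + s) = sqrt(446416 + 78635/55469) = sqrt(24762327739/55469) = sqrt(1373541557354591)/55469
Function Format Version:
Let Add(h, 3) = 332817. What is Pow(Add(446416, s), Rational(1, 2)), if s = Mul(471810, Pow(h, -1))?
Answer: Mul(Rational(1, 55469), Pow(1373541557354591, Rational(1, 2))) ≈ 668.14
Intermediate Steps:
h = 332814 (h = Add(-3, 332817) = 332814)
s = Rational(78635, 55469) (s = Mul(471810, Pow(332814, -1)) = Mul(471810, Rational(1, 332814)) = Rational(78635, 55469) ≈ 1.4176)
Pow(Add(446416, s), Rational(1, 2)) = Pow(Add(446416, Rational(78635, 55469)), Rational(1, 2)) = Pow(Rational(24762327739, 55469), Rational(1, 2)) = Mul(Rational(1, 55469), Pow(1373541557354591, Rational(1, 2)))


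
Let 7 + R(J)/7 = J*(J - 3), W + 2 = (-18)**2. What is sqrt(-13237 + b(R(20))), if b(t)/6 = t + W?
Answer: sqrt(2681) ≈ 51.778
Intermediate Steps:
W = 322 (W = -2 + (-18)**2 = -2 + 324 = 322)
R(J) = -49 + 7*J*(-3 + J) (R(J) = -49 + 7*(J*(J - 3)) = -49 + 7*(J*(-3 + J)) = -49 + 7*J*(-3 + J))
b(t) = 1932 + 6*t (b(t) = 6*(t + 322) = 6*(322 + t) = 1932 + 6*t)
sqrt(-13237 + b(R(20))) = sqrt(-13237 + (1932 + 6*(-49 - 21*20 + 7*20**2))) = sqrt(-13237 + (1932 + 6*(-49 - 420 + 7*400))) = sqrt(-13237 + (1932 + 6*(-49 - 420 + 2800))) = sqrt(-13237 + (1932 + 6*2331)) = sqrt(-13237 + (1932 + 13986)) = sqrt(-13237 + 15918) = sqrt(2681)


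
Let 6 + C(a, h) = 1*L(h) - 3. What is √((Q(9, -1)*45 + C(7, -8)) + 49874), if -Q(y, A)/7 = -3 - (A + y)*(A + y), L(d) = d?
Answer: √70962 ≈ 266.39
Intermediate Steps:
C(a, h) = -9 + h (C(a, h) = -6 + (1*h - 3) = -6 + (h - 3) = -6 + (-3 + h) = -9 + h)
Q(y, A) = 21 + 7*(A + y)² (Q(y, A) = -7*(-3 - (A + y)*(A + y)) = -7*(-3 - (A + y)²) = 21 + 7*(A + y)²)
√((Q(9, -1)*45 + C(7, -8)) + 49874) = √(((21 + 7*(-1 + 9)²)*45 + (-9 - 8)) + 49874) = √(((21 + 7*8²)*45 - 17) + 49874) = √(((21 + 7*64)*45 - 17) + 49874) = √(((21 + 448)*45 - 17) + 49874) = √((469*45 - 17) + 49874) = √((21105 - 17) + 49874) = √(21088 + 49874) = √70962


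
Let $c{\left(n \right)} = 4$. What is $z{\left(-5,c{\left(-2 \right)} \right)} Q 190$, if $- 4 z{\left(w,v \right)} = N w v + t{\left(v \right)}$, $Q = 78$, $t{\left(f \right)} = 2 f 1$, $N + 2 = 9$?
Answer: $489060$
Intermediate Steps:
$N = 7$ ($N = -2 + 9 = 7$)
$t{\left(f \right)} = 2 f$
$z{\left(w,v \right)} = - \frac{v}{2} - \frac{7 v w}{4}$ ($z{\left(w,v \right)} = - \frac{7 w v + 2 v}{4} = - \frac{7 v w + 2 v}{4} = - \frac{2 v + 7 v w}{4} = - \frac{v}{2} - \frac{7 v w}{4}$)
$z{\left(-5,c{\left(-2 \right)} \right)} Q 190 = \frac{1}{4} \cdot 4 \left(-2 - -35\right) 78 \cdot 190 = \frac{1}{4} \cdot 4 \left(-2 + 35\right) 78 \cdot 190 = \frac{1}{4} \cdot 4 \cdot 33 \cdot 78 \cdot 190 = 33 \cdot 78 \cdot 190 = 2574 \cdot 190 = 489060$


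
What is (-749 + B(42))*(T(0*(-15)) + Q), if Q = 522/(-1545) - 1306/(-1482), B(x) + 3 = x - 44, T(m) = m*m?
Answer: -12026938/29355 ≈ -409.71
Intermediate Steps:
T(m) = m²
B(x) = -47 + x (B(x) = -3 + (x - 44) = -3 + (-44 + x) = -47 + x)
Q = 207361/381615 (Q = 522*(-1/1545) - 1306*(-1/1482) = -174/515 + 653/741 = 207361/381615 ≈ 0.54338)
(-749 + B(42))*(T(0*(-15)) + Q) = (-749 + (-47 + 42))*((0*(-15))² + 207361/381615) = (-749 - 5)*(0² + 207361/381615) = -754*(0 + 207361/381615) = -754*207361/381615 = -12026938/29355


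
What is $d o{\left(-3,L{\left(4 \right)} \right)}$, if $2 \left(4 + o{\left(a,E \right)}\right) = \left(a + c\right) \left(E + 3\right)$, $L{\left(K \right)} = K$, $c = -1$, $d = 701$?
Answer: $-12618$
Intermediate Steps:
$o{\left(a,E \right)} = -4 + \frac{\left(-1 + a\right) \left(3 + E\right)}{2}$ ($o{\left(a,E \right)} = -4 + \frac{\left(a - 1\right) \left(E + 3\right)}{2} = -4 + \frac{\left(-1 + a\right) \left(3 + E\right)}{2}$)
$d o{\left(-3,L{\left(4 \right)} \right)} = 701 \left(- \frac{11}{2} - 2 + \frac{3}{2} \left(-3\right) + \frac{1}{2} \cdot 4 \left(-3\right)\right) = 701 \left(- \frac{11}{2} - 2 - \frac{9}{2} - 6\right) = 701 \left(-18\right) = -12618$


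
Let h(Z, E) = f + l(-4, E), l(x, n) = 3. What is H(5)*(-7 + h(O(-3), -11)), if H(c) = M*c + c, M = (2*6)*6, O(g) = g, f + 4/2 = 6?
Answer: 0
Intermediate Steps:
f = 4 (f = -2 + 6 = 4)
h(Z, E) = 7 (h(Z, E) = 4 + 3 = 7)
M = 72 (M = 12*6 = 72)
H(c) = 73*c (H(c) = 72*c + c = 73*c)
H(5)*(-7 + h(O(-3), -11)) = (73*5)*(-7 + 7) = 365*0 = 0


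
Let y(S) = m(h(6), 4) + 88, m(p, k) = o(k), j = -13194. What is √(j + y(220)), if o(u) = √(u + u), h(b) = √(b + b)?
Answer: √(-13106 + 2*√2) ≈ 114.47*I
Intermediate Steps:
h(b) = √2*√b (h(b) = √(2*b) = √2*√b)
o(u) = √2*√u (o(u) = √(2*u) = √2*√u)
m(p, k) = √2*√k
y(S) = 88 + 2*√2 (y(S) = √2*√4 + 88 = √2*2 + 88 = 2*√2 + 88 = 88 + 2*√2)
√(j + y(220)) = √(-13194 + (88 + 2*√2)) = √(-13106 + 2*√2)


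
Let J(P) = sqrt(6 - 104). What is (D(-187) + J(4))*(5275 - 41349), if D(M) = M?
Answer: 6745838 - 252518*I*sqrt(2) ≈ 6.7458e+6 - 3.5711e+5*I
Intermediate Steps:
J(P) = 7*I*sqrt(2) (J(P) = sqrt(-98) = 7*I*sqrt(2))
(D(-187) + J(4))*(5275 - 41349) = (-187 + 7*I*sqrt(2))*(5275 - 41349) = (-187 + 7*I*sqrt(2))*(-36074) = 6745838 - 252518*I*sqrt(2)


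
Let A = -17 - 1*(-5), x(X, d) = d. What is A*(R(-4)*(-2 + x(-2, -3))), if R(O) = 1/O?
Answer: -15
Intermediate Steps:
R(O) = 1/O
A = -12 (A = -17 + 5 = -12)
A*(R(-4)*(-2 + x(-2, -3))) = -12*(-2 - 3)/(-4) = -(-3)*(-5) = -12*5/4 = -15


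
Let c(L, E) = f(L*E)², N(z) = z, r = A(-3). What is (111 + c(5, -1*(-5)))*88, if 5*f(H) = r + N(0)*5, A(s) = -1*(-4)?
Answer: 245608/25 ≈ 9824.3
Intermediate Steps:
A(s) = 4
r = 4
f(H) = ⅘ (f(H) = (4 + 0*5)/5 = (4 + 0)/5 = (⅕)*4 = ⅘)
c(L, E) = 16/25 (c(L, E) = (⅘)² = 16/25)
(111 + c(5, -1*(-5)))*88 = (111 + 16/25)*88 = (2791/25)*88 = 245608/25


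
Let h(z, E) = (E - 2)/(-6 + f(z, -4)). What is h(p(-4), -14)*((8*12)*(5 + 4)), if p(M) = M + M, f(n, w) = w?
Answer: 6912/5 ≈ 1382.4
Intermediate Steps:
p(M) = 2*M
h(z, E) = ⅕ - E/10 (h(z, E) = (E - 2)/(-6 - 4) = (-2 + E)/(-10) = (-2 + E)*(-⅒) = ⅕ - E/10)
h(p(-4), -14)*((8*12)*(5 + 4)) = (⅕ - ⅒*(-14))*((8*12)*(5 + 4)) = (⅕ + 7/5)*(96*9) = (8/5)*864 = 6912/5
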